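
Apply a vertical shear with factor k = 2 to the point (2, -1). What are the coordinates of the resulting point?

Shear matrix for vertical shear with factor k = 2:
[[1, 0], [2, 1]]
Result: (2, -1) → (2, 3)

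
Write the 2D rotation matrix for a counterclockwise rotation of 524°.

Rotation matrix formula: [[cos θ, -sin θ], [sin θ, cos θ]]
For θ = 524°:
cos(524°) = -0.9613
sin(524°) = 0.2756
Result: [[-0.9613, -0.2756], [0.2756, -0.9613]]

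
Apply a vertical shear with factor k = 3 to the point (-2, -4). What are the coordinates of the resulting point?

Shear matrix for vertical shear with factor k = 3:
[[1, 0], [3, 1]]
Result: (-2, -4) → (-2, -10)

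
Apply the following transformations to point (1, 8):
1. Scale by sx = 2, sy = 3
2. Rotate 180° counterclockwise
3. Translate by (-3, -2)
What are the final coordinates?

Step 1: Scale → (2, 24)
Step 2: Rotate 180° → (-2, -24)
Step 3: Translate → (-5, -26)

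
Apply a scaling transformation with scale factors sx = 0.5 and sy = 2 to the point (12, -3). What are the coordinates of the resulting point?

Scaling matrix:
[[0.50, 0], [0, 2]]
Result: (12 × 0.5, -3 × 2) = (6, -6)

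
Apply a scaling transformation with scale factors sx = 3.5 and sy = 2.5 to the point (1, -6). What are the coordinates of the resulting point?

Scaling matrix:
[[3.50, 0], [0, 2.50]]
Result: (1 × 3.5, -6 × 2.5) = (3.5, -15)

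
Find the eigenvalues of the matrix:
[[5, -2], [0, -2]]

Characteristic equation: det(A - λI) = 0
λ² - (trace)λ + (det) = 0
trace = 5 + -2 = 3, det = (5)(-2) - (-2)(0) = -10
λ² - (3)λ + (-10) = 0
λ = (3 ± √((3)² - 4·(-10))) / 2 = (3 ± √49) / 2
Solving: λ = -2, 5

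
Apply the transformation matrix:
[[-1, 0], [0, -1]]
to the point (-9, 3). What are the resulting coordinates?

Matrix multiplication:
[[-1, 0], [0, -1]] × [-9, 3]ᵀ
= [(-1)(-9) + (0)(3), (0)(-9) + (-1)(3)]ᵀ
= [9, -3]ᵀ
Result: (9, -3)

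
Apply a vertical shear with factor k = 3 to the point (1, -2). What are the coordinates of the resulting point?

Shear matrix for vertical shear with factor k = 3:
[[1, 0], [3, 1]]
Result: (1, -2) → (1, 1)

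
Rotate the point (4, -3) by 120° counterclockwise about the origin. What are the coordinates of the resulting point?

Rotation matrix for 120°: [[cos 120°, -sin 120°], [sin 120°, cos 120°]] ≈ [[-0.500000, -0.866025], [0.866025, -0.500000]]
[[-0.500000, -0.866025], [0.866025, -0.500000]] × [4, -3]ᵀ ≈ [0.5981, 4.9641]ᵀ
Result: (0.5981, 4.9641)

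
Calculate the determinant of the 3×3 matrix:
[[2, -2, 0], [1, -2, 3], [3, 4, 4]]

Expansion along first row:
det = 2·det([[-2,3],[4,4]]) - -2·det([[1,3],[3,4]]) + 0·det([[1,-2],[3,4]])
    = 2·(-2·4 - 3·4) - -2·(1·4 - 3·3) + 0·(1·4 - -2·3)
    = 2·-20 - -2·-5 + 0·10
    = -40 + -10 + 0 = -50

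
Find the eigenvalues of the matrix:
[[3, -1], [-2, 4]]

Characteristic equation: det(A - λI) = 0
λ² - (trace)λ + (det) = 0
trace = 3 + 4 = 7, det = (3)(4) - (-1)(-2) = 10
λ² - (7)λ + (10) = 0
λ = (7 ± √((7)² - 4·(10))) / 2 = (7 ± √9) / 2
Solving: λ = 2, 5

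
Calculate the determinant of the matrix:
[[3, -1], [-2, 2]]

For a 2×2 matrix [[a, b], [c, d]], det = ad - bc
det = (3)(2) - (-1)(-2) = 6 - 2 = 4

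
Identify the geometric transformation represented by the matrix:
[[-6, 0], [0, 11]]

This matrix represents: non-uniform scaling by sx = -6, sy = 11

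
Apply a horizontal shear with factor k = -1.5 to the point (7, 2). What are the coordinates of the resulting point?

Shear matrix for horizontal shear with factor k = -1.5:
[[1, -1.50], [0, 1]]
Result: (7, 2) → (4, 2)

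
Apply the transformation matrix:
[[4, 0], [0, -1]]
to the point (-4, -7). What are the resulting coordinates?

Matrix multiplication:
[[4, 0], [0, -1]] × [-4, -7]ᵀ
= [(4)(-4) + (0)(-7), (0)(-4) + (-1)(-7)]ᵀ
= [-16, 7]ᵀ
Result: (-16, 7)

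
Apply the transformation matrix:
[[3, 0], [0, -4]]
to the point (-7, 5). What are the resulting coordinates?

Matrix multiplication:
[[3, 0], [0, -4]] × [-7, 5]ᵀ
= [(3)(-7) + (0)(5), (0)(-7) + (-4)(5)]ᵀ
= [-21, -20]ᵀ
Result: (-21, -20)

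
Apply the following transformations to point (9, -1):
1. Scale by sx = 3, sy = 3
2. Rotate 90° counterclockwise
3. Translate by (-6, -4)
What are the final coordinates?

Step 1: Scale → (27, -3)
Step 2: Rotate 90° → (3, 27)
Step 3: Translate → (-3, 23)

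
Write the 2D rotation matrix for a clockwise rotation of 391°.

Rotation matrix formula: [[cos θ, -sin θ], [sin θ, cos θ]]
A clockwise rotation by 391° is equivalent to a counterclockwise rotation by -391°.
For θ = -391°:
cos(-391°) = 0.8572
sin(-391°) = -0.5150
Result: [[0.8572, 0.5150], [-0.5150, 0.8572]]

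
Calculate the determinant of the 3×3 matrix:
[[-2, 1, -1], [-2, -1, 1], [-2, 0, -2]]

Expansion along first row:
det = -2·det([[-1,1],[0,-2]]) - 1·det([[-2,1],[-2,-2]]) + -1·det([[-2,-1],[-2,0]])
    = -2·(-1·-2 - 1·0) - 1·(-2·-2 - 1·-2) + -1·(-2·0 - -1·-2)
    = -2·2 - 1·6 + -1·-2
    = -4 + -6 + 2 = -8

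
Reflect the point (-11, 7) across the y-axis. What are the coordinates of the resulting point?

Reflection across y-axis: (-11, 7) → (11, 7)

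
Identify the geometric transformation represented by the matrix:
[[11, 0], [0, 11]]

This matrix represents: uniform scaling by factor 11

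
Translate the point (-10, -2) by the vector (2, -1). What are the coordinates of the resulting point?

Translation by (2, -1) (homogeneous matrix [[1, 0, 2], [0, 1, -1], [0, 0, 1]]):
x' = -10 + 2 = -8
y' = -2 + -1 = -3
Result: (-8, -3)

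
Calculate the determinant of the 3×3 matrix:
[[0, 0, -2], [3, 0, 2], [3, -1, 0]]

Expansion along first row:
det = 0·det([[0,2],[-1,0]]) - 0·det([[3,2],[3,0]]) + -2·det([[3,0],[3,-1]])
    = 0·(0·0 - 2·-1) - 0·(3·0 - 2·3) + -2·(3·-1 - 0·3)
    = 0·2 - 0·-6 + -2·-3
    = 0 + 0 + 6 = 6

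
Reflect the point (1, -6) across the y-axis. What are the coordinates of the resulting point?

Reflection across y-axis: (1, -6) → (-1, -6)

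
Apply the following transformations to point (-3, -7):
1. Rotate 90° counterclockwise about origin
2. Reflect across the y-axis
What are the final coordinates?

Step 1: Rotate 90° → (7, -3)
Step 2: Reflect across y-axis → (-7, -3)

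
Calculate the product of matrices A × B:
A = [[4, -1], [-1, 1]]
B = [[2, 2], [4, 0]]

Matrix multiplication:
C[0][0] = 4×2 + -1×4 = 4
C[0][1] = 4×2 + -1×0 = 8
C[1][0] = -1×2 + 1×4 = 2
C[1][1] = -1×2 + 1×0 = -2
Result: [[4, 8], [2, -2]]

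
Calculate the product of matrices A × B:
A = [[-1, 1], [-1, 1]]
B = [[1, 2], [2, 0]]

Matrix multiplication:
C[0][0] = -1×1 + 1×2 = 1
C[0][1] = -1×2 + 1×0 = -2
C[1][0] = -1×1 + 1×2 = 1
C[1][1] = -1×2 + 1×0 = -2
Result: [[1, -2], [1, -2]]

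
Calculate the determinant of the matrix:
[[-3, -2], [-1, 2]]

For a 2×2 matrix [[a, b], [c, d]], det = ad - bc
det = (-3)(2) - (-2)(-1) = -6 - 2 = -8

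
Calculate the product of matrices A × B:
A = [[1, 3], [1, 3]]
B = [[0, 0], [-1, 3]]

Matrix multiplication:
C[0][0] = 1×0 + 3×-1 = -3
C[0][1] = 1×0 + 3×3 = 9
C[1][0] = 1×0 + 3×-1 = -3
C[1][1] = 1×0 + 3×3 = 9
Result: [[-3, 9], [-3, 9]]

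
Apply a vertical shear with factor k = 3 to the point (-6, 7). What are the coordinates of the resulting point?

Shear matrix for vertical shear with factor k = 3:
[[1, 0], [3, 1]]
Result: (-6, 7) → (-6, -11)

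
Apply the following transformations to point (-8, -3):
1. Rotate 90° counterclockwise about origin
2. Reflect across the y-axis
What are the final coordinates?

Step 1: Rotate 90° → (3, -8)
Step 2: Reflect across y-axis → (-3, -8)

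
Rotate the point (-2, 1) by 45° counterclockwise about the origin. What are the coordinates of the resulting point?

Rotation matrix for 45°: [[cos 45°, -sin 45°], [sin 45°, cos 45°]] ≈ [[0.707107, -0.707107], [0.707107, 0.707107]]
[[0.707107, -0.707107], [0.707107, 0.707107]] × [-2, 1]ᵀ ≈ [-2.1213, -0.7071]ᵀ
Result: (-2.1213, -0.7071)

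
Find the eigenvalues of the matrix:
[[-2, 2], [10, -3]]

Characteristic equation: det(A - λI) = 0
λ² - (trace)λ + (det) = 0
trace = -2 + -3 = -5, det = (-2)(-3) - (2)(10) = -14
λ² - (-5)λ + (-14) = 0
λ = (-5 ± √((-5)² - 4·(-14))) / 2 = (-5 ± √81) / 2
Solving: λ = -7, 2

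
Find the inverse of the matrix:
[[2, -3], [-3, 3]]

For [[a,b],[c,d]], inverse = (1/det)·[[d,-b],[-c,a]]
det = (2)(3) - (-3)(-3) = 6 - 9 = -3
Inverse = (1/-3)·[[3, 3], [3, 2]]
= [[-1, -1], [-1, -2/3]]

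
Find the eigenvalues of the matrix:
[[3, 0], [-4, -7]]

Characteristic equation: det(A - λI) = 0
λ² - (trace)λ + (det) = 0
trace = 3 + -7 = -4, det = (3)(-7) - (0)(-4) = -21
λ² - (-4)λ + (-21) = 0
λ = (-4 ± √((-4)² - 4·(-21))) / 2 = (-4 ± √100) / 2
Solving: λ = -7, 3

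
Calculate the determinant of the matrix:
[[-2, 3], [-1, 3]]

For a 2×2 matrix [[a, b], [c, d]], det = ad - bc
det = (-2)(3) - (3)(-1) = -6 - -3 = -3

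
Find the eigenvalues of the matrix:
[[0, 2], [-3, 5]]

Characteristic equation: det(A - λI) = 0
λ² - (trace)λ + (det) = 0
trace = 0 + 5 = 5, det = (0)(5) - (2)(-3) = 6
λ² - (5)λ + (6) = 0
λ = (5 ± √((5)² - 4·(6))) / 2 = (5 ± √1) / 2
Solving: λ = 2, 3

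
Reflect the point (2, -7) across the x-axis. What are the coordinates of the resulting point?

Reflection across x-axis: (2, -7) → (2, 7)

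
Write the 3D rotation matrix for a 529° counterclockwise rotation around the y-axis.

Rotation matrix for counterclockwise 529° around y-axis:
cos(529°) = -0.9816, sin(529°) = 0.1908
Result: [[-0.9816, 0, 0.1908], [0, 1, 0], [-0.1908, 0, -0.9816]]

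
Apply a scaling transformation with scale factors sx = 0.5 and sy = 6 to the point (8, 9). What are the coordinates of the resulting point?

Scaling matrix:
[[0.50, 0], [0, 6]]
Result: (8 × 0.5, 9 × 6) = (4, 54)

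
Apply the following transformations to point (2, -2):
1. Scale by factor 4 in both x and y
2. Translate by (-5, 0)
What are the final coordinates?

Step 1: Scale (2, -2) by 4 → (8, -8)
Step 2: Translate by (-5, 0) → (3, -8)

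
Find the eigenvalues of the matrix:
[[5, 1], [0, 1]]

Characteristic equation: det(A - λI) = 0
λ² - (trace)λ + (det) = 0
trace = 5 + 1 = 6, det = (5)(1) - (1)(0) = 5
λ² - (6)λ + (5) = 0
λ = (6 ± √((6)² - 4·(5))) / 2 = (6 ± √16) / 2
Solving: λ = 1, 5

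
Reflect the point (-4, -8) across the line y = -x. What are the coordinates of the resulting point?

Reflection across line y = -x: (-4, -8) → (8, 4)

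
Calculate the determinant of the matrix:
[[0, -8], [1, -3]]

For a 2×2 matrix [[a, b], [c, d]], det = ad - bc
det = (0)(-3) - (-8)(1) = 0 - -8 = 8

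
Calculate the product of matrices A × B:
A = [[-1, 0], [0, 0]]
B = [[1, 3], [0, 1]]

Matrix multiplication:
C[0][0] = -1×1 + 0×0 = -1
C[0][1] = -1×3 + 0×1 = -3
C[1][0] = 0×1 + 0×0 = 0
C[1][1] = 0×3 + 0×1 = 0
Result: [[-1, -3], [0, 0]]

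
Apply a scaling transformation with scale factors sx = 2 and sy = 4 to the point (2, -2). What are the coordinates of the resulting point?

Scaling matrix:
[[2, 0], [0, 4]]
Result: (2 × 2, -2 × 4) = (4, -8)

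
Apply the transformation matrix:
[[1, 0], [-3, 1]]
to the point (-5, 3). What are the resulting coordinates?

Matrix multiplication:
[[1, 0], [-3, 1]] × [-5, 3]ᵀ
= [(1)(-5) + (0)(3), (-3)(-5) + (1)(3)]ᵀ
= [-5, 18]ᵀ
Result: (-5, 18)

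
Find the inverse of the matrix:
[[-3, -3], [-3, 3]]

For [[a,b],[c,d]], inverse = (1/det)·[[d,-b],[-c,a]]
det = (-3)(3) - (-3)(-3) = -9 - 9 = -18
Inverse = (1/-18)·[[3, 3], [3, -3]]
= [[-1/6, -1/6], [-1/6, 1/6]]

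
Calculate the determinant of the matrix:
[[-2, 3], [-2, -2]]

For a 2×2 matrix [[a, b], [c, d]], det = ad - bc
det = (-2)(-2) - (3)(-2) = 4 - -6 = 10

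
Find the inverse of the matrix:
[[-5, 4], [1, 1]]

For [[a,b],[c,d]], inverse = (1/det)·[[d,-b],[-c,a]]
det = (-5)(1) - (4)(1) = -5 - 4 = -9
Inverse = (1/-9)·[[1, -4], [-1, -5]]
= [[-1/9, 4/9], [1/9, 5/9]]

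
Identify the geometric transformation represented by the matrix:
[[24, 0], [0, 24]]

This matrix represents: uniform scaling by factor 24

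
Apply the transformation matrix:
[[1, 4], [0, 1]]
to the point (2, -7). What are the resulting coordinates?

Matrix multiplication:
[[1, 4], [0, 1]] × [2, -7]ᵀ
= [(1)(2) + (4)(-7), (0)(2) + (1)(-7)]ᵀ
= [-26, -7]ᵀ
Result: (-26, -7)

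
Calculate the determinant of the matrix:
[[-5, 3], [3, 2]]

For a 2×2 matrix [[a, b], [c, d]], det = ad - bc
det = (-5)(2) - (3)(3) = -10 - 9 = -19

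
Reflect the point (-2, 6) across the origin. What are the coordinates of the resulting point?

Reflection across origin: (-2, 6) → (2, -6)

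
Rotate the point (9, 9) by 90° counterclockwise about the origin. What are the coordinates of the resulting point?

Rotation matrix for 90°: [[cos 90°, -sin 90°], [sin 90°, cos 90°]] = [[0, -1], [1, 0]]
[[0, -1], [1, 0]] × [9, 9]ᵀ = [-9, 9]ᵀ
Result: (-9, 9)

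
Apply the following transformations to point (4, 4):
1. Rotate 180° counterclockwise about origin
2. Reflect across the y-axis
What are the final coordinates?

Step 1: Rotate 180° → (-4, -4)
Step 2: Reflect across y-axis → (4, -4)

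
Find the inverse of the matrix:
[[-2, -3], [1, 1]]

For [[a,b],[c,d]], inverse = (1/det)·[[d,-b],[-c,a]]
det = (-2)(1) - (-3)(1) = -2 - -3 = 1
Inverse = [[1, 3], [-1, -2]]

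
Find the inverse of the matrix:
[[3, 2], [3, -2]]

For [[a,b],[c,d]], inverse = (1/det)·[[d,-b],[-c,a]]
det = (3)(-2) - (2)(3) = -6 - 6 = -12
Inverse = (1/-12)·[[-2, -2], [-3, 3]]
= [[1/6, 1/6], [1/4, -1/4]]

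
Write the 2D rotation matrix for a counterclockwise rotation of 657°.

Rotation matrix formula: [[cos θ, -sin θ], [sin θ, cos θ]]
For θ = 657°:
cos(657°) = 0.4540
sin(657°) = -0.8910
Result: [[0.4540, 0.8910], [-0.8910, 0.4540]]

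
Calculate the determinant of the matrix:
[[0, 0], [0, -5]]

For a 2×2 matrix [[a, b], [c, d]], det = ad - bc
det = (0)(-5) - (0)(0) = 0 - 0 = 0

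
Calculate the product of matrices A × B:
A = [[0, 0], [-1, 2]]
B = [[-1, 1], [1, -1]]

Matrix multiplication:
C[0][0] = 0×-1 + 0×1 = 0
C[0][1] = 0×1 + 0×-1 = 0
C[1][0] = -1×-1 + 2×1 = 3
C[1][1] = -1×1 + 2×-1 = -3
Result: [[0, 0], [3, -3]]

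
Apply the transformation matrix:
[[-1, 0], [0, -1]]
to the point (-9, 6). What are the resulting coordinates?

Matrix multiplication:
[[-1, 0], [0, -1]] × [-9, 6]ᵀ
= [(-1)(-9) + (0)(6), (0)(-9) + (-1)(6)]ᵀ
= [9, -6]ᵀ
Result: (9, -6)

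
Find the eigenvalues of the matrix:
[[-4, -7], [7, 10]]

Characteristic equation: det(A - λI) = 0
λ² - (trace)λ + (det) = 0
trace = -4 + 10 = 6, det = (-4)(10) - (-7)(7) = 9
λ² - (6)λ + (9) = 0
λ = (6 ± √((6)² - 4·(9))) / 2 = (6 ± √0) / 2
Solving: λ = 3, 3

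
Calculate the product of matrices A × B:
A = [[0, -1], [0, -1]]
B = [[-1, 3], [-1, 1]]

Matrix multiplication:
C[0][0] = 0×-1 + -1×-1 = 1
C[0][1] = 0×3 + -1×1 = -1
C[1][0] = 0×-1 + -1×-1 = 1
C[1][1] = 0×3 + -1×1 = -1
Result: [[1, -1], [1, -1]]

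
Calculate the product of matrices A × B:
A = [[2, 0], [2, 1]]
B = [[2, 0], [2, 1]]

Matrix multiplication:
C[0][0] = 2×2 + 0×2 = 4
C[0][1] = 2×0 + 0×1 = 0
C[1][0] = 2×2 + 1×2 = 6
C[1][1] = 2×0 + 1×1 = 1
Result: [[4, 0], [6, 1]]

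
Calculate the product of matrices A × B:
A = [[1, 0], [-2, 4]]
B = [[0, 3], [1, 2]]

Matrix multiplication:
C[0][0] = 1×0 + 0×1 = 0
C[0][1] = 1×3 + 0×2 = 3
C[1][0] = -2×0 + 4×1 = 4
C[1][1] = -2×3 + 4×2 = 2
Result: [[0, 3], [4, 2]]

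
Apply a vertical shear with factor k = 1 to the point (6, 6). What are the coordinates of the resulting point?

Shear matrix for vertical shear with factor k = 1:
[[1, 0], [1, 1]]
Result: (6, 6) → (6, 12)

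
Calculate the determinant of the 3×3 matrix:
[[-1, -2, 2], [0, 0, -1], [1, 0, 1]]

Expansion along first row:
det = -1·det([[0,-1],[0,1]]) - -2·det([[0,-1],[1,1]]) + 2·det([[0,0],[1,0]])
    = -1·(0·1 - -1·0) - -2·(0·1 - -1·1) + 2·(0·0 - 0·1)
    = -1·0 - -2·1 + 2·0
    = 0 + 2 + 0 = 2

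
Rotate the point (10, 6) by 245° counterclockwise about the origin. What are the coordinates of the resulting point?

Rotation matrix for 245°: [[cos 245°, -sin 245°], [sin 245°, cos 245°]] ≈ [[-0.422618, 0.906308], [-0.906308, -0.422618]]
[[-0.422618, 0.906308], [-0.906308, -0.422618]] × [10, 6]ᵀ ≈ [1.2117, -11.5988]ᵀ
Result: (1.2117, -11.5988)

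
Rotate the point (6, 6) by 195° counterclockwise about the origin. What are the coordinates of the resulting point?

Rotation matrix for 195°: [[cos 195°, -sin 195°], [sin 195°, cos 195°]] ≈ [[-0.965926, 0.258819], [-0.258819, -0.965926]]
[[-0.965926, 0.258819], [-0.258819, -0.965926]] × [6, 6]ᵀ ≈ [-4.2426, -7.3485]ᵀ
Result: (-4.2426, -7.3485)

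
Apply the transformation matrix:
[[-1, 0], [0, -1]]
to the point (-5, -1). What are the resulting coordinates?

Matrix multiplication:
[[-1, 0], [0, -1]] × [-5, -1]ᵀ
= [(-1)(-5) + (0)(-1), (0)(-5) + (-1)(-1)]ᵀ
= [5, 1]ᵀ
Result: (5, 1)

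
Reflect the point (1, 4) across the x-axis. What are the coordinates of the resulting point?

Reflection across x-axis: (1, 4) → (1, -4)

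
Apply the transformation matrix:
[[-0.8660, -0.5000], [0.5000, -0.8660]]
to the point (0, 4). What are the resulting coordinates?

Matrix multiplication:
[[-0.8660, -0.5000], [0.5000, -0.8660]] × [0, 4]ᵀ
= [(-0.8660)(0) + (-0.5000)(4), (0.5000)(0) + (-0.8660)(4)]ᵀ
= [-2, -3.4640]ᵀ
Result: (-2, -3.4640)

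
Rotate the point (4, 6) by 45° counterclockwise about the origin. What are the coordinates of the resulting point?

Rotation matrix for 45°: [[cos 45°, -sin 45°], [sin 45°, cos 45°]] ≈ [[0.707107, -0.707107], [0.707107, 0.707107]]
[[0.707107, -0.707107], [0.707107, 0.707107]] × [4, 6]ᵀ ≈ [-1.4142, 7.0711]ᵀ
Result: (-1.4142, 7.0711)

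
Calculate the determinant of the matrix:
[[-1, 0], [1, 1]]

For a 2×2 matrix [[a, b], [c, d]], det = ad - bc
det = (-1)(1) - (0)(1) = -1 - 0 = -1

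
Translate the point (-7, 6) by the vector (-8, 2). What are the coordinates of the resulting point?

Translation by (-8, 2) (homogeneous matrix [[1, 0, -8], [0, 1, 2], [0, 0, 1]]):
x' = -7 + -8 = -15
y' = 6 + 2 = 8
Result: (-15, 8)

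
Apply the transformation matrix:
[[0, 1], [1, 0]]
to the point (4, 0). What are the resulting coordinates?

Matrix multiplication:
[[0, 1], [1, 0]] × [4, 0]ᵀ
= [(0)(4) + (1)(0), (1)(4) + (0)(0)]ᵀ
= [0, 4]ᵀ
Result: (0, 4)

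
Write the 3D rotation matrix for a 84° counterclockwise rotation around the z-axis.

Rotation matrix for counterclockwise 84° around z-axis:
cos(84°) = 0.1045, sin(84°) = 0.9945
Result: [[0.1045, -0.9945, 0], [0.9945, 0.1045, 0], [0, 0, 1]]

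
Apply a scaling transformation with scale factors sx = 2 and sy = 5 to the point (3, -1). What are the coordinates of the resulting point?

Scaling matrix:
[[2, 0], [0, 5]]
Result: (3 × 2, -1 × 5) = (6, -5)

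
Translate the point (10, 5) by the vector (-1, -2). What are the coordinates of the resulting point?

Translation by (-1, -2) (homogeneous matrix [[1, 0, -1], [0, 1, -2], [0, 0, 1]]):
x' = 10 + -1 = 9
y' = 5 + -2 = 3
Result: (9, 3)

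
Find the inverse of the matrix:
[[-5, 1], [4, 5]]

For [[a,b],[c,d]], inverse = (1/det)·[[d,-b],[-c,a]]
det = (-5)(5) - (1)(4) = -25 - 4 = -29
Inverse = (1/-29)·[[5, -1], [-4, -5]]
= [[-5/29, 1/29], [4/29, 5/29]]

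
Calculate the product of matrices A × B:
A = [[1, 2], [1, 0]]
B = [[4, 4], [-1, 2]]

Matrix multiplication:
C[0][0] = 1×4 + 2×-1 = 2
C[0][1] = 1×4 + 2×2 = 8
C[1][0] = 1×4 + 0×-1 = 4
C[1][1] = 1×4 + 0×2 = 4
Result: [[2, 8], [4, 4]]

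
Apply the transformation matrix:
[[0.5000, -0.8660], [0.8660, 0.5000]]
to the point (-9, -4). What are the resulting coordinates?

Matrix multiplication:
[[0.5000, -0.8660], [0.8660, 0.5000]] × [-9, -4]ᵀ
= [(0.5000)(-9) + (-0.8660)(-4), (0.8660)(-9) + (0.5000)(-4)]ᵀ
= [-1.0360, -9.7940]ᵀ
Result: (-1.0360, -9.7940)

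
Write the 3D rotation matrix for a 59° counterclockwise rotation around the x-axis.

Rotation matrix for counterclockwise 59° around x-axis:
cos(59°) = 0.5150, sin(59°) = 0.8572
Result: [[1, 0, 0], [0, 0.5150, -0.8572], [0, 0.8572, 0.5150]]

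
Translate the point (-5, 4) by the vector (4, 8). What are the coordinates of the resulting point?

Translation by (4, 8) (homogeneous matrix [[1, 0, 4], [0, 1, 8], [0, 0, 1]]):
x' = -5 + 4 = -1
y' = 4 + 8 = 12
Result: (-1, 12)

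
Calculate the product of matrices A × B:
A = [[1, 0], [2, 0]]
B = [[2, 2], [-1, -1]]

Matrix multiplication:
C[0][0] = 1×2 + 0×-1 = 2
C[0][1] = 1×2 + 0×-1 = 2
C[1][0] = 2×2 + 0×-1 = 4
C[1][1] = 2×2 + 0×-1 = 4
Result: [[2, 2], [4, 4]]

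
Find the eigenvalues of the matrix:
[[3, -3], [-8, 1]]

Characteristic equation: det(A - λI) = 0
λ² - (trace)λ + (det) = 0
trace = 3 + 1 = 4, det = (3)(1) - (-3)(-8) = -21
λ² - (4)λ + (-21) = 0
λ = (4 ± √((4)² - 4·(-21))) / 2 = (4 ± √100) / 2
Solving: λ = -3, 7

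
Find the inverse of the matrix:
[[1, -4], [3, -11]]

For [[a,b],[c,d]], inverse = (1/det)·[[d,-b],[-c,a]]
det = (1)(-11) - (-4)(3) = -11 - -12 = 1
Inverse = [[-11, 4], [-3, 1]]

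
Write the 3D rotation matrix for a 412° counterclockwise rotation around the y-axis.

Rotation matrix for counterclockwise 412° around y-axis:
cos(412°) = 0.6157, sin(412°) = 0.7880
Result: [[0.6157, 0, 0.7880], [0, 1, 0], [-0.7880, 0, 0.6157]]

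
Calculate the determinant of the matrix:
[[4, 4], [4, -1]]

For a 2×2 matrix [[a, b], [c, d]], det = ad - bc
det = (4)(-1) - (4)(4) = -4 - 16 = -20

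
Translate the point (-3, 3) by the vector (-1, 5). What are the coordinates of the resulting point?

Translation by (-1, 5) (homogeneous matrix [[1, 0, -1], [0, 1, 5], [0, 0, 1]]):
x' = -3 + -1 = -4
y' = 3 + 5 = 8
Result: (-4, 8)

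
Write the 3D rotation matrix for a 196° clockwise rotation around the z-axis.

Rotation matrix for clockwise 196° around z-axis:
A clockwise rotation by 196° is a counterclockwise rotation by -196°.
cos(-196°) = -0.9613, sin(-196°) = 0.2756
Result: [[-0.9613, -0.2756, 0], [0.2756, -0.9613, 0], [0, 0, 1]]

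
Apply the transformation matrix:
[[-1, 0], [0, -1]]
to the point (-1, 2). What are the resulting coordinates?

Matrix multiplication:
[[-1, 0], [0, -1]] × [-1, 2]ᵀ
= [(-1)(-1) + (0)(2), (0)(-1) + (-1)(2)]ᵀ
= [1, -2]ᵀ
Result: (1, -2)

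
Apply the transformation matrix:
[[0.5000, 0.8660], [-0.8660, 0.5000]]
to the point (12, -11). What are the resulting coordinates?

Matrix multiplication:
[[0.5000, 0.8660], [-0.8660, 0.5000]] × [12, -11]ᵀ
= [(0.5000)(12) + (0.8660)(-11), (-0.8660)(12) + (0.5000)(-11)]ᵀ
= [-3.5260, -15.8920]ᵀ
Result: (-3.5260, -15.8920)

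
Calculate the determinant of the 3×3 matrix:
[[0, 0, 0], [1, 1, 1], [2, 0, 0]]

Expansion along first row:
det = 0·det([[1,1],[0,0]]) - 0·det([[1,1],[2,0]]) + 0·det([[1,1],[2,0]])
    = 0·(1·0 - 1·0) - 0·(1·0 - 1·2) + 0·(1·0 - 1·2)
    = 0·0 - 0·-2 + 0·-2
    = 0 + 0 + 0 = 0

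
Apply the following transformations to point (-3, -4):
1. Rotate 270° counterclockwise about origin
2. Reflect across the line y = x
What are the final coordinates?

Step 1: Rotate 270° → (-4, 3)
Step 2: Reflect across line y = x → (3, -4)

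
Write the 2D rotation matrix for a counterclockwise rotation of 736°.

Rotation matrix formula: [[cos θ, -sin θ], [sin θ, cos θ]]
For θ = 736°:
cos(736°) = 0.9613
sin(736°) = 0.2756
Result: [[0.9613, -0.2756], [0.2756, 0.9613]]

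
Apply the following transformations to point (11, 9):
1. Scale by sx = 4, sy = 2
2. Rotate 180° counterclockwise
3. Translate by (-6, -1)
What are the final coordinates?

Step 1: Scale → (44, 18)
Step 2: Rotate 180° → (-44, -18)
Step 3: Translate → (-50, -19)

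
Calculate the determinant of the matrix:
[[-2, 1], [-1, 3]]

For a 2×2 matrix [[a, b], [c, d]], det = ad - bc
det = (-2)(3) - (1)(-1) = -6 - -1 = -5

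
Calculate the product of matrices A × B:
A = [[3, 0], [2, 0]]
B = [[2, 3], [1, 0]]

Matrix multiplication:
C[0][0] = 3×2 + 0×1 = 6
C[0][1] = 3×3 + 0×0 = 9
C[1][0] = 2×2 + 0×1 = 4
C[1][1] = 2×3 + 0×0 = 6
Result: [[6, 9], [4, 6]]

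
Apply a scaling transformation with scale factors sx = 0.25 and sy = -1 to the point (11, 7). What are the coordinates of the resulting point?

Scaling matrix:
[[0.25, 0], [0, -1]]
Result: (11 × 0.25, 7 × -1) = (2.75, -7)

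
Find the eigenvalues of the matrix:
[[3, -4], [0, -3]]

Characteristic equation: det(A - λI) = 0
λ² - (trace)λ + (det) = 0
trace = 3 + -3 = 0, det = (3)(-3) - (-4)(0) = -9
λ² - (0)λ + (-9) = 0
λ = (0 ± √((0)² - 4·(-9))) / 2 = (0 ± √36) / 2
Solving: λ = -3, 3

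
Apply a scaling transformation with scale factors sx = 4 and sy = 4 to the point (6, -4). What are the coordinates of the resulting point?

Scaling matrix:
[[4, 0], [0, 4]]
Result: (6 × 4, -4 × 4) = (24, -16)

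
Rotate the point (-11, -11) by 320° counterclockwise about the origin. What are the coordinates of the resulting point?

Rotation matrix for 320°: [[cos 320°, -sin 320°], [sin 320°, cos 320°]] ≈ [[0.766044, 0.642788], [-0.642788, 0.766044]]
[[0.766044, 0.642788], [-0.642788, 0.766044]] × [-11, -11]ᵀ ≈ [-15.4972, -1.3558]ᵀ
Result: (-15.4972, -1.3558)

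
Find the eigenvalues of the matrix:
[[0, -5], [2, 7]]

Characteristic equation: det(A - λI) = 0
λ² - (trace)λ + (det) = 0
trace = 0 + 7 = 7, det = (0)(7) - (-5)(2) = 10
λ² - (7)λ + (10) = 0
λ = (7 ± √((7)² - 4·(10))) / 2 = (7 ± √9) / 2
Solving: λ = 2, 5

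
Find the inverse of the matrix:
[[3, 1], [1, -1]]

For [[a,b],[c,d]], inverse = (1/det)·[[d,-b],[-c,a]]
det = (3)(-1) - (1)(1) = -3 - 1 = -4
Inverse = (1/-4)·[[-1, -1], [-1, 3]]
= [[1/4, 1/4], [1/4, -3/4]]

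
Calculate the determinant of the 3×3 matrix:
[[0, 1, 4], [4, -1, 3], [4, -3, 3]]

Expansion along first row:
det = 0·det([[-1,3],[-3,3]]) - 1·det([[4,3],[4,3]]) + 4·det([[4,-1],[4,-3]])
    = 0·(-1·3 - 3·-3) - 1·(4·3 - 3·4) + 4·(4·-3 - -1·4)
    = 0·6 - 1·0 + 4·-8
    = 0 + 0 + -32 = -32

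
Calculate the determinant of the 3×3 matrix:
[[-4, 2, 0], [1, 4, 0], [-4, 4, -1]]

Expansion along first row:
det = -4·det([[4,0],[4,-1]]) - 2·det([[1,0],[-4,-1]]) + 0·det([[1,4],[-4,4]])
    = -4·(4·-1 - 0·4) - 2·(1·-1 - 0·-4) + 0·(1·4 - 4·-4)
    = -4·-4 - 2·-1 + 0·20
    = 16 + 2 + 0 = 18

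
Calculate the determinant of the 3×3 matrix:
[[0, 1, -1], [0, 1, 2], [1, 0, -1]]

Expansion along first row:
det = 0·det([[1,2],[0,-1]]) - 1·det([[0,2],[1,-1]]) + -1·det([[0,1],[1,0]])
    = 0·(1·-1 - 2·0) - 1·(0·-1 - 2·1) + -1·(0·0 - 1·1)
    = 0·-1 - 1·-2 + -1·-1
    = 0 + 2 + 1 = 3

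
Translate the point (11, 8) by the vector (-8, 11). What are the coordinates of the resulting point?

Translation by (-8, 11) (homogeneous matrix [[1, 0, -8], [0, 1, 11], [0, 0, 1]]):
x' = 11 + -8 = 3
y' = 8 + 11 = 19
Result: (3, 19)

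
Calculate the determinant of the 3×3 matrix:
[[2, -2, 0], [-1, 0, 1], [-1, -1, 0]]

Expansion along first row:
det = 2·det([[0,1],[-1,0]]) - -2·det([[-1,1],[-1,0]]) + 0·det([[-1,0],[-1,-1]])
    = 2·(0·0 - 1·-1) - -2·(-1·0 - 1·-1) + 0·(-1·-1 - 0·-1)
    = 2·1 - -2·1 + 0·1
    = 2 + 2 + 0 = 4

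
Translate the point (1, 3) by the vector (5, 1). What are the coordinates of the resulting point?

Translation by (5, 1) (homogeneous matrix [[1, 0, 5], [0, 1, 1], [0, 0, 1]]):
x' = 1 + 5 = 6
y' = 3 + 1 = 4
Result: (6, 4)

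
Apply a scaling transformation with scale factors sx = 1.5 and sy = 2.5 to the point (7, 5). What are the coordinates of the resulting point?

Scaling matrix:
[[1.50, 0], [0, 2.50]]
Result: (7 × 1.5, 5 × 2.5) = (10.5, 12.5)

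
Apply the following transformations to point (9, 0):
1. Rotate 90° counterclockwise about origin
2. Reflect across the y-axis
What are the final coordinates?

Step 1: Rotate 90° → (0, 9)
Step 2: Reflect across y-axis → (0, 9)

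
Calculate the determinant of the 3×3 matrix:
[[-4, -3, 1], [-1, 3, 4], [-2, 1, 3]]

Expansion along first row:
det = -4·det([[3,4],[1,3]]) - -3·det([[-1,4],[-2,3]]) + 1·det([[-1,3],[-2,1]])
    = -4·(3·3 - 4·1) - -3·(-1·3 - 4·-2) + 1·(-1·1 - 3·-2)
    = -4·5 - -3·5 + 1·5
    = -20 + 15 + 5 = 0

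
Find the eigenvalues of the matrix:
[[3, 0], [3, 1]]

Characteristic equation: det(A - λI) = 0
λ² - (trace)λ + (det) = 0
trace = 3 + 1 = 4, det = (3)(1) - (0)(3) = 3
λ² - (4)λ + (3) = 0
λ = (4 ± √((4)² - 4·(3))) / 2 = (4 ± √4) / 2
Solving: λ = 1, 3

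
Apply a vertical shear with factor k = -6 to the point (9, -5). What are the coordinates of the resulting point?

Shear matrix for vertical shear with factor k = -6:
[[1, 0], [-6, 1]]
Result: (9, -5) → (9, -59)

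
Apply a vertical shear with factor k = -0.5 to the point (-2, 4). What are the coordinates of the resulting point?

Shear matrix for vertical shear with factor k = -0.5:
[[1, 0], [-0.50, 1]]
Result: (-2, 4) → (-2, 5)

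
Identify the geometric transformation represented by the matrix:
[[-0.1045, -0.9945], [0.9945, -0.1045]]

This matrix represents: rotation by 96° counterclockwise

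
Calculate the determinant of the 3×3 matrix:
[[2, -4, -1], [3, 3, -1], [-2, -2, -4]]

Expansion along first row:
det = 2·det([[3,-1],[-2,-4]]) - -4·det([[3,-1],[-2,-4]]) + -1·det([[3,3],[-2,-2]])
    = 2·(3·-4 - -1·-2) - -4·(3·-4 - -1·-2) + -1·(3·-2 - 3·-2)
    = 2·-14 - -4·-14 + -1·0
    = -28 + -56 + 0 = -84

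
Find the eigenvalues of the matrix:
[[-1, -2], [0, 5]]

Characteristic equation: det(A - λI) = 0
λ² - (trace)λ + (det) = 0
trace = -1 + 5 = 4, det = (-1)(5) - (-2)(0) = -5
λ² - (4)λ + (-5) = 0
λ = (4 ± √((4)² - 4·(-5))) / 2 = (4 ± √36) / 2
Solving: λ = -1, 5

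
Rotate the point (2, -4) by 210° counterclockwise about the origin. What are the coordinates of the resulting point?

Rotation matrix for 210°: [[cos 210°, -sin 210°], [sin 210°, cos 210°]] ≈ [[-0.866025, 0.500000], [-0.500000, -0.866025]]
[[-0.866025, 0.500000], [-0.500000, -0.866025]] × [2, -4]ᵀ ≈ [-3.7321, 2.4641]ᵀ
Result: (-3.7321, 2.4641)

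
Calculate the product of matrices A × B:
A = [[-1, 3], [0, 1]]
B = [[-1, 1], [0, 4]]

Matrix multiplication:
C[0][0] = -1×-1 + 3×0 = 1
C[0][1] = -1×1 + 3×4 = 11
C[1][0] = 0×-1 + 1×0 = 0
C[1][1] = 0×1 + 1×4 = 4
Result: [[1, 11], [0, 4]]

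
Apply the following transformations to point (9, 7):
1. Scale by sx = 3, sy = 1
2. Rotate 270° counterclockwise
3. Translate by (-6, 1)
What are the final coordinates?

Step 1: Scale → (27, 7)
Step 2: Rotate 270° → (7, -27)
Step 3: Translate → (1, -26)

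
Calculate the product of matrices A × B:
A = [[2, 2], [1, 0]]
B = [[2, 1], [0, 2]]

Matrix multiplication:
C[0][0] = 2×2 + 2×0 = 4
C[0][1] = 2×1 + 2×2 = 6
C[1][0] = 1×2 + 0×0 = 2
C[1][1] = 1×1 + 0×2 = 1
Result: [[4, 6], [2, 1]]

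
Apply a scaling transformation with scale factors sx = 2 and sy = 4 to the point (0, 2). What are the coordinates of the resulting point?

Scaling matrix:
[[2, 0], [0, 4]]
Result: (0 × 2, 2 × 4) = (0, 8)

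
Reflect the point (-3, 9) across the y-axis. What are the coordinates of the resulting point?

Reflection across y-axis: (-3, 9) → (3, 9)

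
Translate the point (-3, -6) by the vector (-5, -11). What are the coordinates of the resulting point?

Translation by (-5, -11) (homogeneous matrix [[1, 0, -5], [0, 1, -11], [0, 0, 1]]):
x' = -3 + -5 = -8
y' = -6 + -11 = -17
Result: (-8, -17)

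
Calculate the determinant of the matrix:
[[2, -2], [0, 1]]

For a 2×2 matrix [[a, b], [c, d]], det = ad - bc
det = (2)(1) - (-2)(0) = 2 - 0 = 2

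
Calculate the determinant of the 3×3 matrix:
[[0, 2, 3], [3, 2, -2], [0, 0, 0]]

Expansion along first row:
det = 0·det([[2,-2],[0,0]]) - 2·det([[3,-2],[0,0]]) + 3·det([[3,2],[0,0]])
    = 0·(2·0 - -2·0) - 2·(3·0 - -2·0) + 3·(3·0 - 2·0)
    = 0·0 - 2·0 + 3·0
    = 0 + 0 + 0 = 0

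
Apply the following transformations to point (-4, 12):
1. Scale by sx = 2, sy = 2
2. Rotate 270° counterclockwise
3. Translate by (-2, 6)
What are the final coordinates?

Step 1: Scale → (-8, 24)
Step 2: Rotate 270° → (24, 8)
Step 3: Translate → (22, 14)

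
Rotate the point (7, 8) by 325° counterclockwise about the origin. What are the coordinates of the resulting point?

Rotation matrix for 325°: [[cos 325°, -sin 325°], [sin 325°, cos 325°]] ≈ [[0.819152, 0.573576], [-0.573576, 0.819152]]
[[0.819152, 0.573576], [-0.573576, 0.819152]] × [7, 8]ᵀ ≈ [10.3227, 2.5382]ᵀ
Result: (10.3227, 2.5382)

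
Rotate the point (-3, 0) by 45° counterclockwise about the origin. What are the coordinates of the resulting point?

Rotation matrix for 45°: [[cos 45°, -sin 45°], [sin 45°, cos 45°]] ≈ [[0.707107, -0.707107], [0.707107, 0.707107]]
[[0.707107, -0.707107], [0.707107, 0.707107]] × [-3, 0]ᵀ ≈ [-2.1213, -2.1213]ᵀ
Result: (-2.1213, -2.1213)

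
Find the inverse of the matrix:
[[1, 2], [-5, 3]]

For [[a,b],[c,d]], inverse = (1/det)·[[d,-b],[-c,a]]
det = (1)(3) - (2)(-5) = 3 - -10 = 13
Inverse = (1/13)·[[3, -2], [5, 1]]
= [[3/13, -2/13], [5/13, 1/13]]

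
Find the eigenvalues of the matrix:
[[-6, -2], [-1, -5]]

Characteristic equation: det(A - λI) = 0
λ² - (trace)λ + (det) = 0
trace = -6 + -5 = -11, det = (-6)(-5) - (-2)(-1) = 28
λ² - (-11)λ + (28) = 0
λ = (-11 ± √((-11)² - 4·(28))) / 2 = (-11 ± √9) / 2
Solving: λ = -7, -4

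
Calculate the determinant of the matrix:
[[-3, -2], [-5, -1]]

For a 2×2 matrix [[a, b], [c, d]], det = ad - bc
det = (-3)(-1) - (-2)(-5) = 3 - 10 = -7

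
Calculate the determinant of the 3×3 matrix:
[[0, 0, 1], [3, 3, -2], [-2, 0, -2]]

Expansion along first row:
det = 0·det([[3,-2],[0,-2]]) - 0·det([[3,-2],[-2,-2]]) + 1·det([[3,3],[-2,0]])
    = 0·(3·-2 - -2·0) - 0·(3·-2 - -2·-2) + 1·(3·0 - 3·-2)
    = 0·-6 - 0·-10 + 1·6
    = 0 + 0 + 6 = 6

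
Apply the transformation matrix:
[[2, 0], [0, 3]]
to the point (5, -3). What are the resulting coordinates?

Matrix multiplication:
[[2, 0], [0, 3]] × [5, -3]ᵀ
= [(2)(5) + (0)(-3), (0)(5) + (3)(-3)]ᵀ
= [10, -9]ᵀ
Result: (10, -9)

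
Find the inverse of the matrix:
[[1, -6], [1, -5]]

For [[a,b],[c,d]], inverse = (1/det)·[[d,-b],[-c,a]]
det = (1)(-5) - (-6)(1) = -5 - -6 = 1
Inverse = [[-5, 6], [-1, 1]]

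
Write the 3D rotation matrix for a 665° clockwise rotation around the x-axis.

Rotation matrix for clockwise 665° around x-axis:
A clockwise rotation by 665° is a counterclockwise rotation by -665°.
cos(-665°) = 0.5736, sin(-665°) = 0.8192
Result: [[1, 0, 0], [0, 0.5736, -0.8192], [0, 0.8192, 0.5736]]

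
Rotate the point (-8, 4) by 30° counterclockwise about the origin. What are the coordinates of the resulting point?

Rotation matrix for 30°: [[cos 30°, -sin 30°], [sin 30°, cos 30°]] ≈ [[0.866025, -0.500000], [0.500000, 0.866025]]
[[0.866025, -0.500000], [0.500000, 0.866025]] × [-8, 4]ᵀ ≈ [-8.9282, -0.5359]ᵀ
Result: (-8.9282, -0.5359)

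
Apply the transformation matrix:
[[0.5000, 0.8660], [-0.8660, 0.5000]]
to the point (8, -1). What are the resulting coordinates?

Matrix multiplication:
[[0.5000, 0.8660], [-0.8660, 0.5000]] × [8, -1]ᵀ
= [(0.5000)(8) + (0.8660)(-1), (-0.8660)(8) + (0.5000)(-1)]ᵀ
= [3.1340, -7.4280]ᵀ
Result: (3.1340, -7.4280)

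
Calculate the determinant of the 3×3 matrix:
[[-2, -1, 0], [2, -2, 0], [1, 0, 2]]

Expansion along first row:
det = -2·det([[-2,0],[0,2]]) - -1·det([[2,0],[1,2]]) + 0·det([[2,-2],[1,0]])
    = -2·(-2·2 - 0·0) - -1·(2·2 - 0·1) + 0·(2·0 - -2·1)
    = -2·-4 - -1·4 + 0·2
    = 8 + 4 + 0 = 12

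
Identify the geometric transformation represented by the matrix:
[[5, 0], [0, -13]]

This matrix represents: non-uniform scaling by sx = 5, sy = -13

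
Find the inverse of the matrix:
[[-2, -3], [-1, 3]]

For [[a,b],[c,d]], inverse = (1/det)·[[d,-b],[-c,a]]
det = (-2)(3) - (-3)(-1) = -6 - 3 = -9
Inverse = (1/-9)·[[3, 3], [1, -2]]
= [[-1/3, -1/3], [-1/9, 2/9]]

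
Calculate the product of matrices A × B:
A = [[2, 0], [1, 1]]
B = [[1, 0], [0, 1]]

Matrix multiplication:
C[0][0] = 2×1 + 0×0 = 2
C[0][1] = 2×0 + 0×1 = 0
C[1][0] = 1×1 + 1×0 = 1
C[1][1] = 1×0 + 1×1 = 1
Result: [[2, 0], [1, 1]]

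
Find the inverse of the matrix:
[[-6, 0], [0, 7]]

For [[a,b],[c,d]], inverse = (1/det)·[[d,-b],[-c,a]]
det = (-6)(7) - (0)(0) = -42 - 0 = -42
Inverse = (1/-42)·[[7, 0], [0, -6]]
= [[-1/6, 0], [0, 1/7]]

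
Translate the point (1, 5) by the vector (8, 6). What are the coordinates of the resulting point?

Translation by (8, 6) (homogeneous matrix [[1, 0, 8], [0, 1, 6], [0, 0, 1]]):
x' = 1 + 8 = 9
y' = 5 + 6 = 11
Result: (9, 11)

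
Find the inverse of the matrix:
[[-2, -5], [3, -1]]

For [[a,b],[c,d]], inverse = (1/det)·[[d,-b],[-c,a]]
det = (-2)(-1) - (-5)(3) = 2 - -15 = 17
Inverse = (1/17)·[[-1, 5], [-3, -2]]
= [[-1/17, 5/17], [-3/17, -2/17]]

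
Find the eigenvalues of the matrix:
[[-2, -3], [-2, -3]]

Characteristic equation: det(A - λI) = 0
λ² - (trace)λ + (det) = 0
trace = -2 + -3 = -5, det = (-2)(-3) - (-3)(-2) = 0
λ² - (-5)λ + (0) = 0
λ = (-5 ± √((-5)² - 4·(0))) / 2 = (-5 ± √25) / 2
Solving: λ = -5, 0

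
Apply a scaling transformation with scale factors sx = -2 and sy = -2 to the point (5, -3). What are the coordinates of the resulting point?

Scaling matrix:
[[-2, 0], [0, -2]]
Result: (5 × -2, -3 × -2) = (-10, 6)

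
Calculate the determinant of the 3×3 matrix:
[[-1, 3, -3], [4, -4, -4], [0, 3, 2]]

Expansion along first row:
det = -1·det([[-4,-4],[3,2]]) - 3·det([[4,-4],[0,2]]) + -3·det([[4,-4],[0,3]])
    = -1·(-4·2 - -4·3) - 3·(4·2 - -4·0) + -3·(4·3 - -4·0)
    = -1·4 - 3·8 + -3·12
    = -4 + -24 + -36 = -64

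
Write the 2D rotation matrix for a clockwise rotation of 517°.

Rotation matrix formula: [[cos θ, -sin θ], [sin θ, cos θ]]
A clockwise rotation by 517° is equivalent to a counterclockwise rotation by -517°.
For θ = -517°:
cos(-517°) = -0.9205
sin(-517°) = -0.3907
Result: [[-0.9205, 0.3907], [-0.3907, -0.9205]]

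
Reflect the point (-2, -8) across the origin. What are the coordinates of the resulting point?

Reflection across origin: (-2, -8) → (2, 8)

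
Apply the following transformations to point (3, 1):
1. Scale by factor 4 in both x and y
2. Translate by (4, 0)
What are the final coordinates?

Step 1: Scale (3, 1) by 4 → (12, 4)
Step 2: Translate by (4, 0) → (16, 4)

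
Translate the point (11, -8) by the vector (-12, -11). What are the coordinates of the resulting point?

Translation by (-12, -11) (homogeneous matrix [[1, 0, -12], [0, 1, -11], [0, 0, 1]]):
x' = 11 + -12 = -1
y' = -8 + -11 = -19
Result: (-1, -19)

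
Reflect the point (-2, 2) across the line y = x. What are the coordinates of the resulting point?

Reflection across line y = x: (-2, 2) → (2, -2)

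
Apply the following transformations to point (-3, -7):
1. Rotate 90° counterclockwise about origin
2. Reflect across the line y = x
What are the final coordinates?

Step 1: Rotate 90° → (7, -3)
Step 2: Reflect across line y = x → (-3, 7)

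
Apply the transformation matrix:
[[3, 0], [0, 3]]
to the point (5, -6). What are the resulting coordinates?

Matrix multiplication:
[[3, 0], [0, 3]] × [5, -6]ᵀ
= [(3)(5) + (0)(-6), (0)(5) + (3)(-6)]ᵀ
= [15, -18]ᵀ
Result: (15, -18)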